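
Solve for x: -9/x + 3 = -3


Subtract 3 from both sides: -9/x = -6
Multiply both sides by x: -9 = -6 * x
Divide by -6: x = 3/2

x = 3/2


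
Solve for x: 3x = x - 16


Starting with: 3x = x - 16
Move all x terms to left: (3 - 1)x = -16 - 0
Simplify: 2x = -16
Divide both sides by 2: x = -8

x = -8


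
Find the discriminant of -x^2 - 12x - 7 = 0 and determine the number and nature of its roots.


For ax^2 + bx + c = 0, discriminant D = b^2 - 4ac
Here a = -1, b = -12, c = -7
D = (-12)^2 - 4(-1)(-7) = 144 - 28 = 116

D = 116 > 0 but not a perfect square
The equation has 2 distinct real irrational roots.

Discriminant = 116, 2 distinct real irrational roots


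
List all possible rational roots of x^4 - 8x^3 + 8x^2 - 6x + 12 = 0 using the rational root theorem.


Rational root theorem: possible roots are ±p/q where:
  p divides the constant term (12): p ∈ {1, 2, 3, 4, 6, 12}
  q divides the leading coefficient (1): q ∈ {1}

All possible rational roots: -12, -6, -4, -3, -2, -1, 1, 2, 3, 4, 6, 12

-12, -6, -4, -3, -2, -1, 1, 2, 3, 4, 6, 12


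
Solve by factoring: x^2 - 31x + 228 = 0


We need two numbers that multiply to 228 and add to -31.
Those numbers are -19 and -12 (since (-19) * (-12) = 228 and (-19) + (-12) = -31).
So x^2 - 31x + 228 = (x - 19)(x - 12) = 0
Setting each factor to zero: x = 19 or x = 12

x = 12, x = 19


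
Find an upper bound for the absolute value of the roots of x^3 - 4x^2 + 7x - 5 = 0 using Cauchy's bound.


Cauchy's bound: all roots r satisfy |r| <= 1 + max(|a_i/a_n|) for i = 0,...,n-1
where a_n is the leading coefficient.

Coefficients: [1, -4, 7, -5]
Leading coefficient a_n = 1
Ratios |a_i/a_n|: 4, 7, 5
Maximum ratio: 7
Cauchy's bound: |r| <= 1 + 7 = 8

Upper bound = 8


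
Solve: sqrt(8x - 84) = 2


Square both sides: 8x - 84 = 2^2 = 4
8x = 4 + 84 = 88
x = 11
Check: sqrt(8*11 - 84) = sqrt(4) = 2 ✓

x = 11


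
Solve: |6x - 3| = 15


An absolute value equation |expr| = 15 gives two cases:
Case 1: 6x - 3 = 15
  6x = 18, so x = 3
Case 2: 6x - 3 = -15
  6x = -12, so x = -2

x = -2, x = 3


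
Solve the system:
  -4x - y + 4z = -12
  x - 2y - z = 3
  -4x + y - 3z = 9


Using Cramer's rule. Expand each determinant along the first row.
D  = (-4)*[(-2)*(-3) - (-1)*1] - (-1)*[1*(-3) - (-1)*(-4)] + 4*[1*1 - (-2)*(-4)]
  = (-4)*(7) - (-1)*(-7) + 4*(-7) = -63
Dx = (-12)*[(-2)*(-3) - (-1)*1] - (-1)*[3*(-3) - (-1)*9] + 4*[3*1 - (-2)*9]
  = (-12)*(7) - (-1)*(0) + 4*(21) = 0
Dy = (-4)*[3*(-3) - (-1)*9] - (-12)*[1*(-3) - (-1)*(-4)] + 4*[1*9 - 3*(-4)]
  = (-4)*(0) - (-12)*(-7) + 4*(21) = 0
Dz = (-4)*[(-2)*9 - 3*1] - (-1)*[1*9 - 3*(-4)] + (-12)*[1*1 - (-2)*(-4)]
  = (-4)*(-21) - (-1)*(21) + (-12)*(-7) = 189
x = Dx/D = 0/-63 = 0, y = Dy/D = 0/-63 = 0, z = Dz/D = 189/-63 = -3
Check eq1: (-4)(0) + (-1)(0) + (4)(-3) = -12 = -12 ✓
Check eq2: (1)(0) + (-2)(0) + (-1)(-3) = 3 = 3 ✓
Check eq3: (-4)(0) + (1)(0) + (-3)(-3) = 9 = 9 ✓

x = 0, y = 0, z = -3


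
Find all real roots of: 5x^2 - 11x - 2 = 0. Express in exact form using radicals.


Using the quadratic formula: x = (-b ± sqrt(b^2 - 4ac)) / (2a)
Here a = 5, b = -11, c = -2
Discriminant = b^2 - 4ac = (-11)^2 - 4(5)(-2) = 121 + 40 = 161
Since discriminant = 161 > 0, there are two real roots.
x = (11 ± sqrt(161)) / 10
Numerically: x ≈ 2.3689 or x ≈ -0.1689

x = (11 + sqrt(161)) / 10 or x = (11 - sqrt(161)) / 10


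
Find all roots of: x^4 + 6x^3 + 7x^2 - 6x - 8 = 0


Let p(x) = x^4 + 6x^3 + 7x^2 - 6x - 8. By the rational root theorem (leading coefficient 1), any rational root is an integer divisor of 8: try ±1, ±2, ... in turn.
Test x = 1: value = 0 ✓, so (x - 1) is a factor.
Synthetic division by (x - 1): bring down 1; 1(1) + 6 = 7; 7(1) + 7 = 14; 14(1) - 6 = 8; 8(1) - 8 = 0 → quotient x^3 + 7x^2 + 14x + 8, remainder 0.
Continue with the quotient x^3 + 7x^2 + 14x + 8 (candidates must divide 8; re-test x = 1 first in case it repeats).
Test x = 1: value = 30 ≠ 0.
Test x = -1: value = 0 ✓, so (x + 1) is a factor.
Synthetic division by (x + 1): bring down 1; 1(-1) + 7 = 6; 6(-1) + 14 = 8; 8(-1) + 8 = 0 → quotient x^2 + 6x + 8, remainder 0.
Solve the quadratic x^2 + 6x + 8 = 0: discriminant = 6^2 - 4(1)(8) = 36 - 32 = 4.
sqrt(4) = 2, so x = (-6 ± 2)/2: x = -2 or x = -4.
Collecting all roots found:

x = -4, x = -2, x = -1, x = 1


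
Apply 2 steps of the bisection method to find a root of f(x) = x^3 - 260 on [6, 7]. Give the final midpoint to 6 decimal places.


f(x) = x^3 - 260
f(6) = -44 < 0
f(7) = 83 > 0

Step 1: midpoint = (6.000000 + 7.000000)/2 = 6.500000
  f(6.500000) = 14.625000
  f(mid) > 0, so root is in [6.000000, 6.500000]

Step 2: midpoint = (6.000000 + 6.500000)/2 = 6.250000
  f(6.250000) = -15.859375
  f(mid) < 0, so root is in [6.250000, 6.500000]

midpoint = 6.250000


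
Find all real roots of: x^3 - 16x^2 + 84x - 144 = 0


Let p(x) = x^3 - 16x^2 + 84x - 144. By the rational root theorem (leading coefficient 1), any rational root is an integer divisor of 144: try ±1, ±2, ... in turn.
Test x = 1: value = -75 ≠ 0.
Test x = -1: value = -245 ≠ 0.
Test x = 2: value = -32 ≠ 0.
Test x = -2: value = -384 ≠ 0.
Test x = 3: value = -9 ≠ 0.
Test x = -3: value = -567 ≠ 0.
Test x = 4: value = 0 ✓, so (x - 4) is a factor.
Synthetic division by (x - 4): bring down 1; 1(4) - 16 = -12; (-12)(4) + 84 = 36; 36(4) - 144 = 0 → quotient x^2 - 12x + 36, remainder 0.
Solve the quadratic x^2 - 12x + 36 = 0: discriminant = (-12)^2 - 4(1)(36) = 144 - 144 = 0.
Discriminant = 0, so a double root: x = 12/2 = 6.

x = 4, x = 6 (multiplicity 2)


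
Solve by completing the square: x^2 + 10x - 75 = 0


Start: x^2 + 10x - 75 = 0
Move constant: x^2 + 10x = 75
Half of 10 is 5, squared is 25
Add 25 to both sides: x^2 + 10x + 25 = 100
(x + 5)^2 = 100
x + 5 = ±10
x = -5 + 10 = 5 or x = -5 - 10 = -15

x = -15, x = 5


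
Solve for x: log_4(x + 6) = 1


Convert to exponential form: x + 6 = 4^1 = 4
x = 4 - 6 = -2
Check: log_4(-2 + 6) = log_4(4) = log_4(4) = 1 ✓

x = -2


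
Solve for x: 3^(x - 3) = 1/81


Express both sides with the same base.
1/81 = 3^(-4)
Since the bases match, equate exponents: x - 3 = -4
So x = -4 - (-3) = -1

x = -1


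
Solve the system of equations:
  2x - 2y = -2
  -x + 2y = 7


Using Cramer's rule:
Determinant D = (2)(2) - (-1)(-2) = 4 - 2 = 2
Dx = (-2)(2) - (7)(-2) = -4 + 14 = 10
Dy = (2)(7) - (-1)(-2) = 14 - 2 = 12
x = Dx/D = 10/2 = 5
y = Dy/D = 12/2 = 6

x = 5, y = 6


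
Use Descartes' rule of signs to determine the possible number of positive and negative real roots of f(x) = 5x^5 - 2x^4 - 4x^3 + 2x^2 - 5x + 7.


Descartes' rule of signs:

For positive roots, count sign changes in f(x) = 5x^5 - 2x^4 - 4x^3 + 2x^2 - 5x + 7:
Signs of coefficients: +, -, -, +, -, +
Number of sign changes: 4
Possible positive real roots: 4, 2, 0

For negative roots, examine f(-x) = -5x^5 - 2x^4 + 4x^3 + 2x^2 + 5x + 7:
Signs of coefficients: -, -, +, +, +, +
Number of sign changes: 1
Possible negative real roots: 1

Positive roots: 4 or 2 or 0; Negative roots: 1


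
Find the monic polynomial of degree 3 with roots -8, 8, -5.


A monic polynomial with roots -8, 8, -5 is:
p(x) = (x + 8)(x - 8)(x + 5)
After multiplying by (x + 8): x + 8
After multiplying by (x - 8): x^2 - 64
After multiplying by (x + 5): x^3 + 5x^2 - 64x - 320

x^3 + 5x^2 - 64x - 320


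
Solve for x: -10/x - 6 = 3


Subtract -6 from both sides: -10/x = 9
Multiply both sides by x: -10 = 9 * x
Divide by 9: x = -10/9

x = -10/9


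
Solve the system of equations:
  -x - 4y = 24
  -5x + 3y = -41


Using Cramer's rule:
Determinant D = (-1)(3) - (-5)(-4) = -3 - 20 = -23
Dx = (24)(3) - (-41)(-4) = 72 - 164 = -92
Dy = (-1)(-41) - (-5)(24) = 41 + 120 = 161
x = Dx/D = -92/-23 = 4
y = Dy/D = 161/-23 = -7

x = 4, y = -7


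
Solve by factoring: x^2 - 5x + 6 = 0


We need two numbers that multiply to 6 and add to -5.
Those numbers are -2 and -3 (since (-2) * (-3) = 6 and (-2) + (-3) = -5).
So x^2 - 5x + 6 = (x - 2)(x - 3) = 0
Setting each factor to zero: x = 2 or x = 3

x = 2, x = 3


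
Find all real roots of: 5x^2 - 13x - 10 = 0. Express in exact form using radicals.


Using the quadratic formula: x = (-b ± sqrt(b^2 - 4ac)) / (2a)
Here a = 5, b = -13, c = -10
Discriminant = b^2 - 4ac = (-13)^2 - 4(5)(-10) = 169 + 200 = 369
Since discriminant = 369 > 0, there are two real roots.
x = (13 ± 3*sqrt(41)) / 10
Numerically: x ≈ 3.2209 or x ≈ -0.6209

x = (13 + 3*sqrt(41)) / 10 or x = (13 - 3*sqrt(41)) / 10


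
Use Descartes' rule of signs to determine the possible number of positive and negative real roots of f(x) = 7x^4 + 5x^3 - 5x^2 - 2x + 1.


Descartes' rule of signs:

For positive roots, count sign changes in f(x) = 7x^4 + 5x^3 - 5x^2 - 2x + 1:
Signs of coefficients: +, +, -, -, +
Number of sign changes: 2
Possible positive real roots: 2, 0

For negative roots, examine f(-x) = 7x^4 - 5x^3 - 5x^2 + 2x + 1:
Signs of coefficients: +, -, -, +, +
Number of sign changes: 2
Possible negative real roots: 2, 0

Positive roots: 2 or 0; Negative roots: 2 or 0


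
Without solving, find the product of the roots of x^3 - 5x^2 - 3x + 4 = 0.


By Vieta's formulas for x^3 + bx^2 + cx + d = 0:
  r1 + r2 + r3 = -b/a = 5
  r1*r2 + r1*r3 + r2*r3 = c/a = -3
  r1*r2*r3 = -d/a = -4


Product = -4


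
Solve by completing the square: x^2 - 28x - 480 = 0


Start: x^2 - 28x - 480 = 0
Move constant: x^2 - 28x = 480
Half of -28 is -14, squared is 196
Add 196 to both sides: x^2 - 28x + 196 = 676
(x - 14)^2 = 676
x - 14 = ±26
x = 14 + 26 = 40 or x = 14 - 26 = -12

x = -12, x = 40


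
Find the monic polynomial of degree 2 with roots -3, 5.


A monic polynomial with roots -3, 5 is:
p(x) = (x + 3)(x - 5)
After multiplying by (x + 3): x + 3
After multiplying by (x - 5): x^2 - 2x - 15

x^2 - 2x - 15


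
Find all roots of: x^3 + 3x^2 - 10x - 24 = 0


Let p(x) = x^3 + 3x^2 - 10x - 24. By the rational root theorem (leading coefficient 1), any rational root is an integer divisor of 24: try ±1, ±2, ... in turn.
Test x = 1: value = -30 ≠ 0.
Test x = -1: value = -12 ≠ 0.
Test x = 2: value = -24 ≠ 0.
Test x = -2: value = 0 ✓, so (x + 2) is a factor.
Synthetic division by (x + 2): bring down 1; 1(-2) + 3 = 1; 1(-2) - 10 = -12; (-12)(-2) - 24 = 0 → quotient x^2 + x - 12, remainder 0.
Solve the quadratic x^2 + x - 12 = 0: discriminant = 1^2 - 4(1)(-12) = 1 + 48 = 49.
sqrt(49) = 7, so x = (-1 ± 7)/2: x = 3 or x = -4.
Collecting all roots found:

x = -4, x = -2, x = 3


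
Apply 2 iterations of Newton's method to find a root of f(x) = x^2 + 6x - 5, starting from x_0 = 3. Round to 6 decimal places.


Newton's method: x_(n+1) = x_n - f(x_n)/f'(x_n)
f(x) = x^2 + 6x - 5
f'(x) = 2x + 6

Iteration 1:
  f(3.000000) = 22.000000
  f'(3.000000) = 12.000000
  x_1 = 3.000000 - (22.000000)/(12.000000) = 1.166667

Iteration 2:
  f(1.166667) = 3.361111
  f'(1.166667) = 8.333333
  x_2 = 1.166667 - (3.361111)/(8.333333) = 0.763333

x_2 = 0.763333


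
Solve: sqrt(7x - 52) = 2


Square both sides: 7x - 52 = 2^2 = 4
7x = 4 + 52 = 56
x = 8
Check: sqrt(7*8 - 52) = sqrt(4) = 2 ✓

x = 8


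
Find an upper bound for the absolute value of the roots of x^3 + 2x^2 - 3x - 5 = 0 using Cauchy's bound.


Cauchy's bound: all roots r satisfy |r| <= 1 + max(|a_i/a_n|) for i = 0,...,n-1
where a_n is the leading coefficient.

Coefficients: [1, 2, -3, -5]
Leading coefficient a_n = 1
Ratios |a_i/a_n|: 2, 3, 5
Maximum ratio: 5
Cauchy's bound: |r| <= 1 + 5 = 6

Upper bound = 6


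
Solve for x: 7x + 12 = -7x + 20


Starting with: 7x + 12 = -7x + 20
Move all x terms to left: (7 + 7)x = 20 - 12
Simplify: 14x = 8
Divide both sides by 14: x = 4/7

x = 4/7


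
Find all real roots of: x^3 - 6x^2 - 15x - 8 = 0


Let p(x) = x^3 - 6x^2 - 15x - 8. By the rational root theorem (leading coefficient 1), any rational root is an integer divisor of 8: try ±1, ±2, ... in turn.
Test x = 1: value = -28 ≠ 0.
Test x = -1: value = 0 ✓, so (x + 1) is a factor.
Synthetic division by (x + 1): bring down 1; 1(-1) - 6 = -7; (-7)(-1) - 15 = -8; (-8)(-1) - 8 = 0 → quotient x^2 - 7x - 8, remainder 0.
Solve the quadratic x^2 - 7x - 8 = 0: discriminant = (-7)^2 - 4(1)(-8) = 49 + 32 = 81.
sqrt(81) = 9, so x = (7 ± 9)/2: x = 8 or x = -1.

x = -1 (multiplicity 2), x = 8


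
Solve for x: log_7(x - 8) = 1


Convert to exponential form: x - 8 = 7^1 = 7
x = 7 + 8 = 15
Check: log_7(15 - 8) = log_7(7) = log_7(7) = 1 ✓

x = 15


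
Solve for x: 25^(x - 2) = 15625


Express both sides with the same base.
15625 = 25^3
Since the bases match, equate exponents: x - 2 = 3
So x = 3 - (-2) = 5

x = 5


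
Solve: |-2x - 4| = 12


An absolute value equation |expr| = 12 gives two cases:
Case 1: -2x - 4 = 12
  -2x = 16, so x = -8
Case 2: -2x - 4 = -12
  -2x = -8, so x = 4

x = -8, x = 4


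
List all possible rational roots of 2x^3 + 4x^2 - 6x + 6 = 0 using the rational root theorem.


Rational root theorem: possible roots are ±p/q where:
  p divides the constant term (6): p ∈ {1, 2, 3, 6}
  q divides the leading coefficient (2): q ∈ {1, 2}

All possible rational roots: -6, -3, -2, -3/2, -1, -1/2, 1/2, 1, 3/2, 2, 3, 6

-6, -3, -2, -3/2, -1, -1/2, 1/2, 1, 3/2, 2, 3, 6


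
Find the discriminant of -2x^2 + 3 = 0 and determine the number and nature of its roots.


For ax^2 + bx + c = 0, discriminant D = b^2 - 4ac
Here a = -2, b = 0, c = 3
D = (0)^2 - 4(-2)(3) = 0 + 24 = 24

D = 24 > 0 but not a perfect square
The equation has 2 distinct real irrational roots.

Discriminant = 24, 2 distinct real irrational roots


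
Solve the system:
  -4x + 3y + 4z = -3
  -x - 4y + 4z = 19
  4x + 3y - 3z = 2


Using Cramer's rule. Expand each determinant along the first row.
D  = (-4)*[(-4)*(-3) - 4*3] - 3*[(-1)*(-3) - 4*4] + 4*[(-1)*3 - (-4)*4]
  = (-4)*(0) - 3*(-13) + 4*(13) = 91
Dx = (-3)*[(-4)*(-3) - 4*3] - 3*[19*(-3) - 4*2] + 4*[19*3 - (-4)*2]
  = (-3)*(0) - 3*(-65) + 4*(65) = 455
Dy = (-4)*[19*(-3) - 4*2] - (-3)*[(-1)*(-3) - 4*4] + 4*[(-1)*2 - 19*4]
  = (-4)*(-65) - (-3)*(-13) + 4*(-78) = -91
Dz = (-4)*[(-4)*2 - 19*3] - 3*[(-1)*2 - 19*4] + (-3)*[(-1)*3 - (-4)*4]
  = (-4)*(-65) - 3*(-78) + (-3)*(13) = 455
x = Dx/D = 455/91 = 5, y = Dy/D = -91/91 = -1, z = Dz/D = 455/91 = 5
Check eq1: (-4)(5) + (3)(-1) + (4)(5) = -3 = -3 ✓
Check eq2: (-1)(5) + (-4)(-1) + (4)(5) = 19 = 19 ✓
Check eq3: (4)(5) + (3)(-1) + (-3)(5) = 2 = 2 ✓

x = 5, y = -1, z = 5


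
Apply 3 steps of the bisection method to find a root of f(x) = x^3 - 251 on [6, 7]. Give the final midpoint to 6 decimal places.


f(x) = x^3 - 251
f(6) = -35 < 0
f(7) = 92 > 0

Step 1: midpoint = (6.000000 + 7.000000)/2 = 6.500000
  f(6.500000) = 23.625000
  f(mid) > 0, so root is in [6.000000, 6.500000]

Step 2: midpoint = (6.000000 + 6.500000)/2 = 6.250000
  f(6.250000) = -6.859375
  f(mid) < 0, so root is in [6.250000, 6.500000]

Step 3: midpoint = (6.250000 + 6.500000)/2 = 6.375000
  f(6.375000) = 8.083984
  f(mid) > 0, so root is in [6.250000, 6.375000]

midpoint = 6.375000


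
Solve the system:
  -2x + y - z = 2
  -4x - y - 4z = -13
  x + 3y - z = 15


Using Cramer's rule. Expand each determinant along the first row.
D  = (-2)*[(-1)*(-1) - (-4)*3] - 1*[(-4)*(-1) - (-4)*1] + (-1)*[(-4)*3 - (-1)*1]
  = (-2)*(13) - 1*(8) + (-1)*(-11) = -23
Dx = 2*[(-1)*(-1) - (-4)*3] - 1*[(-13)*(-1) - (-4)*15] + (-1)*[(-13)*3 - (-1)*15]
  = 2*(13) - 1*(73) + (-1)*(-24) = -23
Dy = (-2)*[(-13)*(-1) - (-4)*15] - 2*[(-4)*(-1) - (-4)*1] + (-1)*[(-4)*15 - (-13)*1]
  = (-2)*(73) - 2*(8) + (-1)*(-47) = -115
Dz = (-2)*[(-1)*15 - (-13)*3] - 1*[(-4)*15 - (-13)*1] + 2*[(-4)*3 - (-1)*1]
  = (-2)*(24) - 1*(-47) + 2*(-11) = -23
x = Dx/D = -23/-23 = 1, y = Dy/D = -115/-23 = 5, z = Dz/D = -23/-23 = 1
Check eq1: (-2)(1) + (1)(5) + (-1)(1) = 2 = 2 ✓
Check eq2: (-4)(1) + (-1)(5) + (-4)(1) = -13 = -13 ✓
Check eq3: (1)(1) + (3)(5) + (-1)(1) = 15 = 15 ✓

x = 1, y = 5, z = 1


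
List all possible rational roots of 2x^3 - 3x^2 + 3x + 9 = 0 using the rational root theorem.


Rational root theorem: possible roots are ±p/q where:
  p divides the constant term (9): p ∈ {1, 3, 9}
  q divides the leading coefficient (2): q ∈ {1, 2}

All possible rational roots: -9, -9/2, -3, -3/2, -1, -1/2, 1/2, 1, 3/2, 3, 9/2, 9

-9, -9/2, -3, -3/2, -1, -1/2, 1/2, 1, 3/2, 3, 9/2, 9


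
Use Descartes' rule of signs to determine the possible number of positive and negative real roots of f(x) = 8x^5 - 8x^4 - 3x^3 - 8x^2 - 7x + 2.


Descartes' rule of signs:

For positive roots, count sign changes in f(x) = 8x^5 - 8x^4 - 3x^3 - 8x^2 - 7x + 2:
Signs of coefficients: +, -, -, -, -, +
Number of sign changes: 2
Possible positive real roots: 2, 0

For negative roots, examine f(-x) = -8x^5 - 8x^4 + 3x^3 - 8x^2 + 7x + 2:
Signs of coefficients: -, -, +, -, +, +
Number of sign changes: 3
Possible negative real roots: 3, 1

Positive roots: 2 or 0; Negative roots: 3 or 1


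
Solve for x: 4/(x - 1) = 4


Multiply both sides by (x - 1): 4 = 4(x - 1)
Distribute: 4 = 4x - 4
4x = 4 + 4 = 8
x = 2

x = 2


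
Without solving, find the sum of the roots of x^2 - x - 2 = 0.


By Vieta's formulas for ax^2 + bx + c = 0:
  Sum of roots = -b/a
  Product of roots = c/a

Here a = 1, b = -1, c = -2
Sum = -(-1)/1 = 1
Product = -2/1 = -2

Sum = 1


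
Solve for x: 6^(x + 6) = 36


Express both sides with the same base.
36 = 6^2
Since the bases match, equate exponents: x + 6 = 2
So x = 2 - (6) = -4

x = -4


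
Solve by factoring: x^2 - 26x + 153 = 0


We need two numbers that multiply to 153 and add to -26.
Those numbers are -17 and -9 (since (-17) * (-9) = 153 and (-17) + (-9) = -26).
So x^2 - 26x + 153 = (x - 17)(x - 9) = 0
Setting each factor to zero: x = 17 or x = 9

x = 9, x = 17


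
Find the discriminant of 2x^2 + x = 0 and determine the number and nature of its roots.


For ax^2 + bx + c = 0, discriminant D = b^2 - 4ac
Here a = 2, b = 1, c = 0
D = (1)^2 - 4(2)(0) = 1 - 0 = 1

D = 1 > 0 and is a perfect square (sqrt = 1)
The equation has 2 distinct real rational roots.

Discriminant = 1, 2 distinct real rational roots


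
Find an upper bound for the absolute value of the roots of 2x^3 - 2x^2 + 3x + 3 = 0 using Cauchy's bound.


Cauchy's bound: all roots r satisfy |r| <= 1 + max(|a_i/a_n|) for i = 0,...,n-1
where a_n is the leading coefficient.

Coefficients: [2, -2, 3, 3]
Leading coefficient a_n = 2
Ratios |a_i/a_n|: 1, 3/2, 3/2
Maximum ratio: 3/2
Cauchy's bound: |r| <= 1 + 3/2 = 5/2

Upper bound = 5/2


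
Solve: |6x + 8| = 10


An absolute value equation |expr| = 10 gives two cases:
Case 1: 6x + 8 = 10
  6x = 2, so x = 1/3
Case 2: 6x + 8 = -10
  6x = -18, so x = -3

x = -3, x = 1/3


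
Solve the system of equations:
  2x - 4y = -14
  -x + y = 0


Using Cramer's rule:
Determinant D = (2)(1) - (-1)(-4) = 2 - 4 = -2
Dx = (-14)(1) - (0)(-4) = -14 - 0 = -14
Dy = (2)(0) - (-1)(-14) = 0 - 14 = -14
x = Dx/D = -14/-2 = 7
y = Dy/D = -14/-2 = 7

x = 7, y = 7


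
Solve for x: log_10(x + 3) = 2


Convert to exponential form: x + 3 = 10^2 = 100
x = 100 - 3 = 97
Check: log_10(97 + 3) = log_10(100) = log_10(100) = 2 ✓

x = 97


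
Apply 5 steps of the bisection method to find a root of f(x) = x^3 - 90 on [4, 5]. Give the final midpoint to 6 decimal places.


f(x) = x^3 - 90
f(4) = -26 < 0
f(5) = 35 > 0

Step 1: midpoint = (4.000000 + 5.000000)/2 = 4.500000
  f(4.500000) = 1.125000
  f(mid) > 0, so root is in [4.000000, 4.500000]

Step 2: midpoint = (4.000000 + 4.500000)/2 = 4.250000
  f(4.250000) = -13.234375
  f(mid) < 0, so root is in [4.250000, 4.500000]

Step 3: midpoint = (4.250000 + 4.500000)/2 = 4.375000
  f(4.375000) = -6.259766
  f(mid) < 0, so root is in [4.375000, 4.500000]

Step 4: midpoint = (4.375000 + 4.500000)/2 = 4.437500
  f(4.437500) = -2.619385
  f(mid) < 0, so root is in [4.437500, 4.500000]

Step 5: midpoint = (4.437500 + 4.500000)/2 = 4.468750
  f(4.468750) = -0.760284
  f(mid) < 0, so root is in [4.468750, 4.500000]

midpoint = 4.468750


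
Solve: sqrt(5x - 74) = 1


Square both sides: 5x - 74 = 1^2 = 1
5x = 1 + 74 = 75
x = 15
Check: sqrt(5*15 - 74) = sqrt(1) = 1 ✓

x = 15


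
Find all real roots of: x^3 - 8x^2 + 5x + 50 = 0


Let p(x) = x^3 - 8x^2 + 5x + 50. By the rational root theorem (leading coefficient 1), any rational root is an integer divisor of 50: try ±1, ±2, ... in turn.
Test x = 1: value = 48 ≠ 0.
Test x = -1: value = 36 ≠ 0.
Test x = 2: value = 36 ≠ 0.
Test x = -2: value = 0 ✓, so (x + 2) is a factor.
Synthetic division by (x + 2): bring down 1; 1(-2) - 8 = -10; (-10)(-2) + 5 = 25; 25(-2) + 50 = 0 → quotient x^2 - 10x + 25, remainder 0.
Solve the quadratic x^2 - 10x + 25 = 0: discriminant = (-10)^2 - 4(1)(25) = 100 - 100 = 0.
Discriminant = 0, so a double root: x = 10/2 = 5.

x = -2, x = 5 (multiplicity 2)


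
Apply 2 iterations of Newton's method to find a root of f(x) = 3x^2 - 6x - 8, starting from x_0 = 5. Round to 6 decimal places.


Newton's method: x_(n+1) = x_n - f(x_n)/f'(x_n)
f(x) = 3x^2 - 6x - 8
f'(x) = 6x - 6

Iteration 1:
  f(5.000000) = 37.000000
  f'(5.000000) = 24.000000
  x_1 = 5.000000 - (37.000000)/(24.000000) = 3.458333

Iteration 2:
  f(3.458333) = 7.130208
  f'(3.458333) = 14.750000
  x_2 = 3.458333 - (7.130208)/(14.750000) = 2.974929

x_2 = 2.974929


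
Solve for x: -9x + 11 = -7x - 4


Starting with: -9x + 11 = -7x - 4
Move all x terms to left: (-9 + 7)x = -4 - 11
Simplify: -2x = -15
Divide both sides by -2: x = 15/2

x = 15/2


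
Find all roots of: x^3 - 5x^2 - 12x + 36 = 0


Let p(x) = x^3 - 5x^2 - 12x + 36. By the rational root theorem (leading coefficient 1), any rational root is an integer divisor of 36: try ±1, ±2, ... in turn.
Test x = 1: value = 20 ≠ 0.
Test x = -1: value = 42 ≠ 0.
Test x = 2: value = 0 ✓, so (x - 2) is a factor.
Synthetic division by (x - 2): bring down 1; 1(2) - 5 = -3; (-3)(2) - 12 = -18; (-18)(2) + 36 = 0 → quotient x^2 - 3x - 18, remainder 0.
Solve the quadratic x^2 - 3x - 18 = 0: discriminant = (-3)^2 - 4(1)(-18) = 9 + 72 = 81.
sqrt(81) = 9, so x = (3 ± 9)/2: x = 6 or x = -3.
Collecting all roots found:

x = -3, x = 2, x = 6


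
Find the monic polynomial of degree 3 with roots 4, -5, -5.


A monic polynomial with roots 4, -5, -5 is:
p(x) = (x - 4)(x + 5)(x + 5)
After multiplying by (x - 4): x - 4
After multiplying by (x + 5): x^2 + x - 20
After multiplying by (x + 5): x^3 + 6x^2 - 15x - 100

x^3 + 6x^2 - 15x - 100


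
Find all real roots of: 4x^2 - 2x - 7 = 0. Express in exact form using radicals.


Using the quadratic formula: x = (-b ± sqrt(b^2 - 4ac)) / (2a)
Here a = 4, b = -2, c = -7
Discriminant = b^2 - 4ac = (-2)^2 - 4(4)(-7) = 4 + 112 = 116
Since discriminant = 116 > 0, there are two real roots.
x = (2 ± 2*sqrt(29)) / 8
Simplifying: x = (1 ± sqrt(29)) / 4
Numerically: x ≈ 1.5963 or x ≈ -1.0963

x = (1 + sqrt(29)) / 4 or x = (1 - sqrt(29)) / 4


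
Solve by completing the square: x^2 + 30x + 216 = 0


Start: x^2 + 30x + 216 = 0
Move constant: x^2 + 30x = -216
Half of 30 is 15, squared is 225
Add 225 to both sides: x^2 + 30x + 225 = 9
(x + 15)^2 = 9
x + 15 = ±3
x = -15 + 3 = -12 or x = -15 - 3 = -18

x = -18, x = -12


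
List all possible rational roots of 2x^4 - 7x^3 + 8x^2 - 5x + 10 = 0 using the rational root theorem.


Rational root theorem: possible roots are ±p/q where:
  p divides the constant term (10): p ∈ {1, 2, 5, 10}
  q divides the leading coefficient (2): q ∈ {1, 2}

All possible rational roots: -10, -5, -5/2, -2, -1, -1/2, 1/2, 1, 2, 5/2, 5, 10

-10, -5, -5/2, -2, -1, -1/2, 1/2, 1, 2, 5/2, 5, 10


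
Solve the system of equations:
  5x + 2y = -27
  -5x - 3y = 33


Using Cramer's rule:
Determinant D = (5)(-3) - (-5)(2) = -15 + 10 = -5
Dx = (-27)(-3) - (33)(2) = 81 - 66 = 15
Dy = (5)(33) - (-5)(-27) = 165 - 135 = 30
x = Dx/D = 15/-5 = -3
y = Dy/D = 30/-5 = -6

x = -3, y = -6


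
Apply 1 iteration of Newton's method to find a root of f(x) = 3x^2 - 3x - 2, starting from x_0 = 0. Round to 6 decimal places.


Newton's method: x_(n+1) = x_n - f(x_n)/f'(x_n)
f(x) = 3x^2 - 3x - 2
f'(x) = 6x - 3

Iteration 1:
  f(0.000000) = -2.000000
  f'(0.000000) = -3.000000
  x_1 = 0.000000 - (-2.000000)/(-3.000000) = -0.666667

x_1 = -0.666667


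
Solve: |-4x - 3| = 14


An absolute value equation |expr| = 14 gives two cases:
Case 1: -4x - 3 = 14
  -4x = 17, so x = -17/4
Case 2: -4x - 3 = -14
  -4x = -11, so x = 11/4

x = -17/4, x = 11/4


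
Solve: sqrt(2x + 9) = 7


Square both sides: 2x + 9 = 7^2 = 49
2x = 49 - 9 = 40
x = 20
Check: sqrt(2*20 + 9) = sqrt(49) = 7 ✓

x = 20


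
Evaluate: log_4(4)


We need the exponent such that 4^? = 4
4^1 = 4
Therefore log_4(4) = 1

1


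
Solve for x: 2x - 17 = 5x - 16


Starting with: 2x - 17 = 5x - 16
Move all x terms to left: (2 - 5)x = -16 + 17
Simplify: -3x = 1
Divide both sides by -3: x = -1/3

x = -1/3


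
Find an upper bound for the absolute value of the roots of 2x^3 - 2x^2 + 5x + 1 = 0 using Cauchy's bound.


Cauchy's bound: all roots r satisfy |r| <= 1 + max(|a_i/a_n|) for i = 0,...,n-1
where a_n is the leading coefficient.

Coefficients: [2, -2, 5, 1]
Leading coefficient a_n = 2
Ratios |a_i/a_n|: 1, 5/2, 1/2
Maximum ratio: 5/2
Cauchy's bound: |r| <= 1 + 5/2 = 7/2

Upper bound = 7/2


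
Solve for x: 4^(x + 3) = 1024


Express both sides with the same base.
1024 = 4^5
Since the bases match, equate exponents: x + 3 = 5
So x = 5 - (3) = 2

x = 2


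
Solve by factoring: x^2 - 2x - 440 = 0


We need two numbers that multiply to -440 and add to -2.
Those numbers are -22 and 20 (since (-22) * 20 = -440 and (-22) + 20 = -2).
So x^2 - 2x - 440 = (x - 22)(x + 20) = 0
Setting each factor to zero: x = 22 or x = -20

x = -20, x = 22


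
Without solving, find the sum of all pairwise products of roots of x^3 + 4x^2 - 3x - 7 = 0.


By Vieta's formulas for x^3 + bx^2 + cx + d = 0:
  r1 + r2 + r3 = -b/a = -4
  r1*r2 + r1*r3 + r2*r3 = c/a = -3
  r1*r2*r3 = -d/a = 7


Sum of pairwise products = -3


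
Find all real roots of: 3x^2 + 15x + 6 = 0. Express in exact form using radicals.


Using the quadratic formula: x = (-b ± sqrt(b^2 - 4ac)) / (2a)
Here a = 3, b = 15, c = 6
Discriminant = b^2 - 4ac = 15^2 - 4(3)(6) = 225 - 72 = 153
Since discriminant = 153 > 0, there are two real roots.
x = (-15 ± 3*sqrt(17)) / 6
Simplifying: x = (-5 ± sqrt(17)) / 2
Numerically: x ≈ -0.4384 or x ≈ -4.5616

x = (-5 + sqrt(17)) / 2 or x = (-5 - sqrt(17)) / 2


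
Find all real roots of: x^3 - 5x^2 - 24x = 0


The constant term is 0, so x = 0 is a root. Factor out x:
  x(x^2 - 5x - 24) = 0
Solve the quadratic x^2 - 5x - 24 = 0: discriminant = (-5)^2 - 4(1)(-24) = 25 + 96 = 121.
sqrt(121) = 11, so x = (5 ± 11)/2: x = 8 or x = -3.

x = -3, x = 0, x = 8


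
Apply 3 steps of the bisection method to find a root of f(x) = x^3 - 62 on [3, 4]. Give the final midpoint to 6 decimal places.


f(x) = x^3 - 62
f(3) = -35 < 0
f(4) = 2 > 0

Step 1: midpoint = (3.000000 + 4.000000)/2 = 3.500000
  f(3.500000) = -19.125000
  f(mid) < 0, so root is in [3.500000, 4.000000]

Step 2: midpoint = (3.500000 + 4.000000)/2 = 3.750000
  f(3.750000) = -9.265625
  f(mid) < 0, so root is in [3.750000, 4.000000]

Step 3: midpoint = (3.750000 + 4.000000)/2 = 3.875000
  f(3.875000) = -3.814453
  f(mid) < 0, so root is in [3.875000, 4.000000]

midpoint = 3.875000


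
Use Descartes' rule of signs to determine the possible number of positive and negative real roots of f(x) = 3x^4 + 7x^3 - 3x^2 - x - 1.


Descartes' rule of signs:

For positive roots, count sign changes in f(x) = 3x^4 + 7x^3 - 3x^2 - x - 1:
Signs of coefficients: +, +, -, -, -
Number of sign changes: 1
Possible positive real roots: 1

For negative roots, examine f(-x) = 3x^4 - 7x^3 - 3x^2 + x - 1:
Signs of coefficients: +, -, -, +, -
Number of sign changes: 3
Possible negative real roots: 3, 1

Positive roots: 1; Negative roots: 3 or 1


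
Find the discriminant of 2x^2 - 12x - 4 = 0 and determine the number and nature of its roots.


For ax^2 + bx + c = 0, discriminant D = b^2 - 4ac
Here a = 2, b = -12, c = -4
D = (-12)^2 - 4(2)(-4) = 144 + 32 = 176

D = 176 > 0 but not a perfect square
The equation has 2 distinct real irrational roots.

Discriminant = 176, 2 distinct real irrational roots


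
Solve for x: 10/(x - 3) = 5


Multiply both sides by (x - 3): 10 = 5(x - 3)
Distribute: 10 = 5x - 15
5x = 10 + 15 = 25
x = 5

x = 5


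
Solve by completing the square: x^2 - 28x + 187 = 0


Start: x^2 - 28x + 187 = 0
Move constant: x^2 - 28x = -187
Half of -28 is -14, squared is 196
Add 196 to both sides: x^2 - 28x + 196 = 9
(x - 14)^2 = 9
x - 14 = ±3
x = 14 + 3 = 17 or x = 14 - 3 = 11

x = 11, x = 17


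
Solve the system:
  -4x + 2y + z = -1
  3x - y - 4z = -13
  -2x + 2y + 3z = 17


Using Cramer's rule. Expand each determinant along the first row.
D  = (-4)*[(-1)*3 - (-4)*2] - 2*[3*3 - (-4)*(-2)] + 1*[3*2 - (-1)*(-2)]
  = (-4)*(5) - 2*(1) + 1*(4) = -18
Dx = (-1)*[(-1)*3 - (-4)*2] - 2*[(-13)*3 - (-4)*17] + 1*[(-13)*2 - (-1)*17]
  = (-1)*(5) - 2*(29) + 1*(-9) = -72
Dy = (-4)*[(-13)*3 - (-4)*17] - (-1)*[3*3 - (-4)*(-2)] + 1*[3*17 - (-13)*(-2)]
  = (-4)*(29) - (-1)*(1) + 1*(25) = -90
Dz = (-4)*[(-1)*17 - (-13)*2] - 2*[3*17 - (-13)*(-2)] + (-1)*[3*2 - (-1)*(-2)]
  = (-4)*(9) - 2*(25) + (-1)*(4) = -90
x = Dx/D = -72/-18 = 4, y = Dy/D = -90/-18 = 5, z = Dz/D = -90/-18 = 5
Check eq1: (-4)(4) + (2)(5) + (1)(5) = -1 = -1 ✓
Check eq2: (3)(4) + (-1)(5) + (-4)(5) = -13 = -13 ✓
Check eq3: (-2)(4) + (2)(5) + (3)(5) = 17 = 17 ✓

x = 4, y = 5, z = 5


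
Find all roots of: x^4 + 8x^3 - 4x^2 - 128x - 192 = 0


Let p(x) = x^4 + 8x^3 - 4x^2 - 128x - 192. By the rational root theorem (leading coefficient 1), any rational root is an integer divisor of 192: try ±1, ±2, ... in turn.
Test x = 1: value = -315 ≠ 0.
Test x = -1: value = -75 ≠ 0.
Test x = 2: value = -384 ≠ 0.
Test x = -2: value = 0 ✓, so (x + 2) is a factor.
Synthetic division by (x + 2): bring down 1; 1(-2) + 8 = 6; 6(-2) - 4 = -16; (-16)(-2) - 128 = -96; (-96)(-2) - 192 = 0 → quotient x^3 + 6x^2 - 16x - 96, remainder 0.
Continue with the quotient x^3 + 6x^2 - 16x - 96 (candidates must divide 96; re-test x = -2 first in case it repeats).
Test x = -2: value = -48 ≠ 0.
Test x = 3: value = -63 ≠ 0.
Test x = -3: value = -21 ≠ 0.
Test x = 4: value = 0 ✓, so (x - 4) is a factor.
Synthetic division by (x - 4): bring down 1; 1(4) + 6 = 10; 10(4) - 16 = 24; 24(4) - 96 = 0 → quotient x^2 + 10x + 24, remainder 0.
Solve the quadratic x^2 + 10x + 24 = 0: discriminant = 10^2 - 4(1)(24) = 100 - 96 = 4.
sqrt(4) = 2, so x = (-10 ± 2)/2: x = -4 or x = -6.
Collecting all roots found:

x = -6, x = -4, x = -2, x = 4


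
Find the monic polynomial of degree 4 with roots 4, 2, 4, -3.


A monic polynomial with roots 4, 2, 4, -3 is:
p(x) = (x - 4)(x - 2)(x - 4)(x + 3)
After multiplying by (x - 4): x - 4
After multiplying by (x - 2): x^2 - 6x + 8
After multiplying by (x - 4): x^3 - 10x^2 + 32x - 32
After multiplying by (x + 3): x^4 - 7x^3 + 2x^2 + 64x - 96

x^4 - 7x^3 + 2x^2 + 64x - 96


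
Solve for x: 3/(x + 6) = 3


Multiply both sides by (x + 6): 3 = 3(x + 6)
Distribute: 3 = 3x + 18
3x = 3 - 18 = -15
x = -5

x = -5


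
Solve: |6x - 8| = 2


An absolute value equation |expr| = 2 gives two cases:
Case 1: 6x - 8 = 2
  6x = 10, so x = 5/3
Case 2: 6x - 8 = -2
  6x = 6, so x = 1

x = 1, x = 5/3


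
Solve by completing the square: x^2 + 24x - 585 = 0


Start: x^2 + 24x - 585 = 0
Move constant: x^2 + 24x = 585
Half of 24 is 12, squared is 144
Add 144 to both sides: x^2 + 24x + 144 = 729
(x + 12)^2 = 729
x + 12 = ±27
x = -12 + 27 = 15 or x = -12 - 27 = -39

x = -39, x = 15


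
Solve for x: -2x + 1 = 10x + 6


Starting with: -2x + 1 = 10x + 6
Move all x terms to left: (-2 - 10)x = 6 - 1
Simplify: -12x = 5
Divide both sides by -12: x = -5/12

x = -5/12


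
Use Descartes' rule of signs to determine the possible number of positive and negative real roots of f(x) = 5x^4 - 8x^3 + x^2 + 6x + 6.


Descartes' rule of signs:

For positive roots, count sign changes in f(x) = 5x^4 - 8x^3 + x^2 + 6x + 6:
Signs of coefficients: +, -, +, +, +
Number of sign changes: 2
Possible positive real roots: 2, 0

For negative roots, examine f(-x) = 5x^4 + 8x^3 + x^2 - 6x + 6:
Signs of coefficients: +, +, +, -, +
Number of sign changes: 2
Possible negative real roots: 2, 0

Positive roots: 2 or 0; Negative roots: 2 or 0


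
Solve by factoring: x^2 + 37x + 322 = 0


We need two numbers that multiply to 322 and add to 37.
Those numbers are 23 and 14 (since 23 * 14 = 322 and 23 + 14 = 37).
So x^2 + 37x + 322 = (x + 23)(x + 14) = 0
Setting each factor to zero: x = -23 or x = -14

x = -23, x = -14


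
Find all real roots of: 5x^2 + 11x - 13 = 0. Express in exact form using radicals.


Using the quadratic formula: x = (-b ± sqrt(b^2 - 4ac)) / (2a)
Here a = 5, b = 11, c = -13
Discriminant = b^2 - 4ac = 11^2 - 4(5)(-13) = 121 + 260 = 381
Since discriminant = 381 > 0, there are two real roots.
x = (-11 ± sqrt(381)) / 10
Numerically: x ≈ 0.8519 or x ≈ -3.0519

x = (-11 + sqrt(381)) / 10 or x = (-11 - sqrt(381)) / 10


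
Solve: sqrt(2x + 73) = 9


Square both sides: 2x + 73 = 9^2 = 81
2x = 81 - 73 = 8
x = 4
Check: sqrt(2*4 + 73) = sqrt(81) = 9 ✓

x = 4


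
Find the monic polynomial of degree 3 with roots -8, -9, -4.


A monic polynomial with roots -8, -9, -4 is:
p(x) = (x + 8)(x + 9)(x + 4)
After multiplying by (x + 8): x + 8
After multiplying by (x + 9): x^2 + 17x + 72
After multiplying by (x + 4): x^3 + 21x^2 + 140x + 288

x^3 + 21x^2 + 140x + 288


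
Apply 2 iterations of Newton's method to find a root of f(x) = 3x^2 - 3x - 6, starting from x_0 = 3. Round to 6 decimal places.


Newton's method: x_(n+1) = x_n - f(x_n)/f'(x_n)
f(x) = 3x^2 - 3x - 6
f'(x) = 6x - 3

Iteration 1:
  f(3.000000) = 12.000000
  f'(3.000000) = 15.000000
  x_1 = 3.000000 - (12.000000)/(15.000000) = 2.200000

Iteration 2:
  f(2.200000) = 1.920000
  f'(2.200000) = 10.200000
  x_2 = 2.200000 - (1.920000)/(10.200000) = 2.011765

x_2 = 2.011765


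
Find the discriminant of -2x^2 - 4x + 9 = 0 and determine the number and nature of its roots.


For ax^2 + bx + c = 0, discriminant D = b^2 - 4ac
Here a = -2, b = -4, c = 9
D = (-4)^2 - 4(-2)(9) = 16 + 72 = 88

D = 88 > 0 but not a perfect square
The equation has 2 distinct real irrational roots.

Discriminant = 88, 2 distinct real irrational roots


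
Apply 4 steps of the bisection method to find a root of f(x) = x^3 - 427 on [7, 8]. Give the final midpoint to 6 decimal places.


f(x) = x^3 - 427
f(7) = -84 < 0
f(8) = 85 > 0

Step 1: midpoint = (7.000000 + 8.000000)/2 = 7.500000
  f(7.500000) = -5.125000
  f(mid) < 0, so root is in [7.500000, 8.000000]

Step 2: midpoint = (7.500000 + 8.000000)/2 = 7.750000
  f(7.750000) = 38.484375
  f(mid) > 0, so root is in [7.500000, 7.750000]

Step 3: midpoint = (7.500000 + 7.750000)/2 = 7.625000
  f(7.625000) = 16.322266
  f(mid) > 0, so root is in [7.500000, 7.625000]

Step 4: midpoint = (7.500000 + 7.625000)/2 = 7.562500
  f(7.562500) = 5.510010
  f(mid) > 0, so root is in [7.500000, 7.562500]

midpoint = 7.562500


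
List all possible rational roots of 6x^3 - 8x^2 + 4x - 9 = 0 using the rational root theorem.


Rational root theorem: possible roots are ±p/q where:
  p divides the constant term (-9): p ∈ {1, 3, 9}
  q divides the leading coefficient (6): q ∈ {1, 2, 3, 6}

All possible rational roots: -9, -9/2, -3, -3/2, -1, -1/2, -1/3, -1/6, 1/6, 1/3, 1/2, 1, 3/2, 3, 9/2, 9

-9, -9/2, -3, -3/2, -1, -1/2, -1/3, -1/6, 1/6, 1/3, 1/2, 1, 3/2, 3, 9/2, 9


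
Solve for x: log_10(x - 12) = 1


Convert to exponential form: x - 12 = 10^1 = 10
x = 10 + 12 = 22
Check: log_10(22 - 12) = log_10(10) = log_10(10) = 1 ✓

x = 22


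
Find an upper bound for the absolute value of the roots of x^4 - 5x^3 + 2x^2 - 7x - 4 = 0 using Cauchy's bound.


Cauchy's bound: all roots r satisfy |r| <= 1 + max(|a_i/a_n|) for i = 0,...,n-1
where a_n is the leading coefficient.

Coefficients: [1, -5, 2, -7, -4]
Leading coefficient a_n = 1
Ratios |a_i/a_n|: 5, 2, 7, 4
Maximum ratio: 7
Cauchy's bound: |r| <= 1 + 7 = 8

Upper bound = 8


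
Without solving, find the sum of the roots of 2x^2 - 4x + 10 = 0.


By Vieta's formulas for ax^2 + bx + c = 0:
  Sum of roots = -b/a
  Product of roots = c/a

Here a = 2, b = -4, c = 10
Sum = -(-4)/2 = 2
Product = 10/2 = 5

Sum = 2


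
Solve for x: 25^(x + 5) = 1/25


Express both sides with the same base.
1/25 = 25^(-1)
Since the bases match, equate exponents: x + 5 = -1
So x = -1 - (5) = -6

x = -6


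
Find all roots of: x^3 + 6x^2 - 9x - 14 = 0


Let p(x) = x^3 + 6x^2 - 9x - 14. By the rational root theorem (leading coefficient 1), any rational root is an integer divisor of 14: try ±1, ±2, ... in turn.
Test x = 1: value = -16 ≠ 0.
Test x = -1: value = 0 ✓, so (x + 1) is a factor.
Synthetic division by (x + 1): bring down 1; 1(-1) + 6 = 5; 5(-1) - 9 = -14; (-14)(-1) - 14 = 0 → quotient x^2 + 5x - 14, remainder 0.
Solve the quadratic x^2 + 5x - 14 = 0: discriminant = 5^2 - 4(1)(-14) = 25 + 56 = 81.
sqrt(81) = 9, so x = (-5 ± 9)/2: x = 2 or x = -7.
Collecting all roots found:

x = -7, x = -1, x = 2


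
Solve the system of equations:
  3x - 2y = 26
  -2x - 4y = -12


Using Cramer's rule:
Determinant D = (3)(-4) - (-2)(-2) = -12 - 4 = -16
Dx = (26)(-4) - (-12)(-2) = -104 - 24 = -128
Dy = (3)(-12) - (-2)(26) = -36 + 52 = 16
x = Dx/D = -128/-16 = 8
y = Dy/D = 16/-16 = -1

x = 8, y = -1


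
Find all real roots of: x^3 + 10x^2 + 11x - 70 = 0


Let p(x) = x^3 + 10x^2 + 11x - 70. By the rational root theorem (leading coefficient 1), any rational root is an integer divisor of 70: try ±1, ±2, ... in turn.
Test x = 1: value = -48 ≠ 0.
Test x = -1: value = -72 ≠ 0.
Test x = 2: value = 0 ✓, so (x - 2) is a factor.
Synthetic division by (x - 2): bring down 1; 1(2) + 10 = 12; 12(2) + 11 = 35; 35(2) - 70 = 0 → quotient x^2 + 12x + 35, remainder 0.
Solve the quadratic x^2 + 12x + 35 = 0: discriminant = 12^2 - 4(1)(35) = 144 - 140 = 4.
sqrt(4) = 2, so x = (-12 ± 2)/2: x = -5 or x = -7.

x = -7, x = -5, x = 2


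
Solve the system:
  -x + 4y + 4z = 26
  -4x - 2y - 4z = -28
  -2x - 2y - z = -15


Using Cramer's rule. Expand each determinant along the first row.
D  = (-1)*[(-2)*(-1) - (-4)*(-2)] - 4*[(-4)*(-1) - (-4)*(-2)] + 4*[(-4)*(-2) - (-2)*(-2)]
  = (-1)*(-6) - 4*(-4) + 4*(4) = 38
Dx = 26*[(-2)*(-1) - (-4)*(-2)] - 4*[(-28)*(-1) - (-4)*(-15)] + 4*[(-28)*(-2) - (-2)*(-15)]
  = 26*(-6) - 4*(-32) + 4*(26) = 76
Dy = (-1)*[(-28)*(-1) - (-4)*(-15)] - 26*[(-4)*(-1) - (-4)*(-2)] + 4*[(-4)*(-15) - (-28)*(-2)]
  = (-1)*(-32) - 26*(-4) + 4*(4) = 152
Dz = (-1)*[(-2)*(-15) - (-28)*(-2)] - 4*[(-4)*(-15) - (-28)*(-2)] + 26*[(-4)*(-2) - (-2)*(-2)]
  = (-1)*(-26) - 4*(4) + 26*(4) = 114
x = Dx/D = 76/38 = 2, y = Dy/D = 152/38 = 4, z = Dz/D = 114/38 = 3
Check eq1: (-1)(2) + (4)(4) + (4)(3) = 26 = 26 ✓
Check eq2: (-4)(2) + (-2)(4) + (-4)(3) = -28 = -28 ✓
Check eq3: (-2)(2) + (-2)(4) + (-1)(3) = -15 = -15 ✓

x = 2, y = 4, z = 3


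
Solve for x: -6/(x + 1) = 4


Multiply both sides by (x + 1): -6 = 4(x + 1)
Distribute: -6 = 4x + 4
4x = -6 - 4 = -10
x = -5/2

x = -5/2


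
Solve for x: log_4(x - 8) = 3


Convert to exponential form: x - 8 = 4^3 = 64
x = 64 + 8 = 72
Check: log_4(72 - 8) = log_4(64) = log_4(64) = 3 ✓

x = 72


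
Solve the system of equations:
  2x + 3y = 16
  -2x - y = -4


Using Cramer's rule:
Determinant D = (2)(-1) - (-2)(3) = -2 + 6 = 4
Dx = (16)(-1) - (-4)(3) = -16 + 12 = -4
Dy = (2)(-4) - (-2)(16) = -8 + 32 = 24
x = Dx/D = -4/4 = -1
y = Dy/D = 24/4 = 6

x = -1, y = 6


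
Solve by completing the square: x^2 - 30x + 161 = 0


Start: x^2 - 30x + 161 = 0
Move constant: x^2 - 30x = -161
Half of -30 is -15, squared is 225
Add 225 to both sides: x^2 - 30x + 225 = 64
(x - 15)^2 = 64
x - 15 = ±8
x = 15 + 8 = 23 or x = 15 - 8 = 7

x = 7, x = 23


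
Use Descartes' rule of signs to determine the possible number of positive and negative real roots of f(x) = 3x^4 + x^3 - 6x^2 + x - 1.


Descartes' rule of signs:

For positive roots, count sign changes in f(x) = 3x^4 + x^3 - 6x^2 + x - 1:
Signs of coefficients: +, +, -, +, -
Number of sign changes: 3
Possible positive real roots: 3, 1

For negative roots, examine f(-x) = 3x^4 - x^3 - 6x^2 - x - 1:
Signs of coefficients: +, -, -, -, -
Number of sign changes: 1
Possible negative real roots: 1

Positive roots: 3 or 1; Negative roots: 1
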